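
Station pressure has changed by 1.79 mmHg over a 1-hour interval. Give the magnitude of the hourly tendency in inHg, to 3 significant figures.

1.79 mmHg / 1 h × 0.0393701 inHg/mmHg = 0.0705 inHg/h.

0.0705 inHg per hour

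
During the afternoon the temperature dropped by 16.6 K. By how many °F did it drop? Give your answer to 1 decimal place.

For a temperature change the 32° offset cancels: Δ°F = 16.6 × 1.8 = 29.9 °F.

29.9 °F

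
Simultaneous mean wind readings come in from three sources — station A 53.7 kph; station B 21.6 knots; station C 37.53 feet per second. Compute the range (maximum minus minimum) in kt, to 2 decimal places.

7.40 kt

station A: 53.7 km/h = 28.9957 kt.
station C: 37.53 ft/s = 22.2359 kt.
Spread: 28.9957 − 21.6000 = 7.40 kt.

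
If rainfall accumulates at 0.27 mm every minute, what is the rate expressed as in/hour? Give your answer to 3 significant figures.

0.27 mm/minute × 0.0393701 in/mm × 60 minute/hour = 0.638 in/hour.

0.638 in/hour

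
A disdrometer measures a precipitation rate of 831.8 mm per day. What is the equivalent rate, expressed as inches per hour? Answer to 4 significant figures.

831.8 mm/day × 0.0393701 in/mm × 0.0416667 day/hour = 1.365 in/hour.

1.365 in/hour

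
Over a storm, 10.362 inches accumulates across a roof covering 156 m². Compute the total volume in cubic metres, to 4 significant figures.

41.06 cubic metres

Depth: 10.362 in × 25.4 = 263.1948 mm.
1 mm over 1 m² is 1 L, so volume = 263.1948 × 156 = 41058.389 L = 41.06 m³.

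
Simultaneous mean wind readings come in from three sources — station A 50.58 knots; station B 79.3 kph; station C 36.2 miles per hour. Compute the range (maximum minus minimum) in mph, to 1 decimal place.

station A: 50.58 kt = 58.206 mph.
station B: 79.3 km/h = 49.275 mph.
Spread: 58.206 − 36.200 = 22.0 mph.

22.0 mph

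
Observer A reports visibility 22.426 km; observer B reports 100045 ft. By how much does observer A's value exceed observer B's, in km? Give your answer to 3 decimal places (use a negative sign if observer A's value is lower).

observer B: 100045 ft = 30.49372 km.
Difference: 22.42600 − 30.49372 = -8.068 km.

-8.068 km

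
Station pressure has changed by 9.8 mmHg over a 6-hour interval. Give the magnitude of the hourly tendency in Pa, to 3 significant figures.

9.8 mmHg / 6 h × 133.322 Pa/mmHg = 218 Pa/h.

218 Pa per hour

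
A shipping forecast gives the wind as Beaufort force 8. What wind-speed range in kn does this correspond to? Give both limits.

Beaufort 8 (gale) spans 34–40 knots.

34 to 40 kt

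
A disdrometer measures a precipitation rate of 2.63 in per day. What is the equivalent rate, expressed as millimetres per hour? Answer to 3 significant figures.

2.63 in/day × 25.4 mm/in × 0.0416667 day/hour = 2.78 mm/hour.

2.78 mm/hour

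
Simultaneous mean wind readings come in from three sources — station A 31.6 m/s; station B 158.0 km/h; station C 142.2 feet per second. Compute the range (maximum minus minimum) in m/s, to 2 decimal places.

12.29 m/s

station B: 158.0 km/h = 43.8889 m/s.
station C: 142.2 ft/s = 43.3426 m/s.
Spread: 43.8889 − 31.6000 = 12.29 m/s.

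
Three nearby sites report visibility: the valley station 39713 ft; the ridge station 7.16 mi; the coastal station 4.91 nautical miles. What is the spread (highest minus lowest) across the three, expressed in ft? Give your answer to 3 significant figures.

the ridge station: 7.16 SM = 37804.80 ft.
the coastal station: 4.91 nmi = 29833.73 ft.
Spread: 39713.00 − 29833.73 = 9880 ft.

9880 ft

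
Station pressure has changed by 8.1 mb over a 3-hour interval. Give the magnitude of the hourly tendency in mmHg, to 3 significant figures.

2.03 mmHg per hour

8.1 mb / 3 h × 0.750062 mmHg/mb = 2.03 mmHg/h.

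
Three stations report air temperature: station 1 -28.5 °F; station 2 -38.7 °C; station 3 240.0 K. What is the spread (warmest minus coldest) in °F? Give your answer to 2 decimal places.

9.99 °F

station 1: -28.5 °F = -33.611 °C.
station 3: 240.0 K = -33.150 °C.
Spread: (-33.150) − (-38.700) = 5.550 °C = 9.99 °F.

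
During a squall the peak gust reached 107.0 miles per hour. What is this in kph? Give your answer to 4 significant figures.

172.2 km/h

1 mph = 1.60934 km/h, so 107.0 × 1.60934 = 172.2 km/h.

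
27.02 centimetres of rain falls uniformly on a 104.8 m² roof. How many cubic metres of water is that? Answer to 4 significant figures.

28.32 cubic metres

Depth: 27.02 cm × 10 = 270.2 mm.
1 mm over 1 m² is 1 L, so volume = 270.2 × 104.8 = 28316.96 L = 28.32 m³.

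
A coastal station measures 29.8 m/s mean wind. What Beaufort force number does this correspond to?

29.8 m/s lies in the Beaufort 11 band (violent storm, 28.5–32.6 m/s).

Beaufort force 11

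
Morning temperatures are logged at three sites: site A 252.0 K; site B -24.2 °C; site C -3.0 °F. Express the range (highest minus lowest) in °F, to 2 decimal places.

site A: 252.0 K = -21.150 °C.
site C: -3.0 °F = -19.444 °C.
Spread: (-19.444) − (-24.200) = 4.756 °C = 8.56 °F.

8.56 °F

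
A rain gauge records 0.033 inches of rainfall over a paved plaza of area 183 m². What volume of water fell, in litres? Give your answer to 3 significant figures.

153 litres

Depth: 0.033 in × 25.4 = 0.8382 mm.
1 mm over 1 m² is 1 L, so volume = 0.8382 × 183 = 153.3906 L ≈ 153 L.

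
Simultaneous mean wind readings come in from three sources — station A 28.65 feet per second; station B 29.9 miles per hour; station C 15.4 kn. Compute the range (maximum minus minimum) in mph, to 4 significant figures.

station A: 28.65 ft/s = 19.5341 mph.
station C: 15.4 kt = 17.7220 mph.
Spread: 29.9000 − 17.7220 = 12.18 mph.

12.18 mph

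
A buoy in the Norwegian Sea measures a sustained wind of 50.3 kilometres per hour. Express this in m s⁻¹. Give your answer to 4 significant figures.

13.97 m/s

1 km/h = 0.277778 m/s, so 50.3 × 0.277778 = 13.97 m/s.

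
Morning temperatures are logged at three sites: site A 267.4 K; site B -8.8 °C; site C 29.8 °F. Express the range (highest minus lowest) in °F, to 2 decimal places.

13.64 °F

site A: 267.4 K = -5.750 °C.
site C: 29.8 °F = -1.222 °C.
Spread: (-1.222) − (-8.800) = 7.578 °C = 13.64 °F.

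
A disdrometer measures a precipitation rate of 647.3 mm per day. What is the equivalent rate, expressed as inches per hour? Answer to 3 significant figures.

647.3 mm/day × 0.0393701 in/mm × 0.0416667 day/hour = 1.06 in/hour.

1.06 in/hour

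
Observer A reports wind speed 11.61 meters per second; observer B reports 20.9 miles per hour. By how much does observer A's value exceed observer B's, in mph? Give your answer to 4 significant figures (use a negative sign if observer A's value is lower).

5.071 mph

observer A: 11.61 m/s = 25.97083 mph.
Difference: 25.97083 − 20.90000 = 5.071 mph.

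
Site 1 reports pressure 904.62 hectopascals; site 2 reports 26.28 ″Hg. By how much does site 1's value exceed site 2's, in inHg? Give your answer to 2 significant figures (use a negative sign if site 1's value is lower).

site 1: 904.62 hPa = 26.7134 inHg.
Difference: 26.7134 − 26.2800 = 0.43 inHg.

0.43 inHg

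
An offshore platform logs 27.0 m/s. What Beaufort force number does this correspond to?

Beaufort force 10

27.0 m/s lies in the Beaufort 10 band (storm, 24.5–28.4 m/s).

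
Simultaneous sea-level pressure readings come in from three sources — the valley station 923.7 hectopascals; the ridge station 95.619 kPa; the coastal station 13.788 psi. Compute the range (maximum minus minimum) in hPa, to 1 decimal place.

32.5 hPa

the ridge station: 95.619 kPa = 956.190 hPa.
the coastal station: 13.788 psi = 950.649 hPa.
Spread: 956.190 − 923.700 = 32.5 hPa.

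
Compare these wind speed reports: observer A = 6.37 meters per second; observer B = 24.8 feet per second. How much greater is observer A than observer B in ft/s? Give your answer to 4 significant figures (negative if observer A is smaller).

-3.901 ft/s

observer A: 6.37 m/s = 20.89895 ft/s.
Difference: 20.89895 − 24.80000 = -3.901 ft/s.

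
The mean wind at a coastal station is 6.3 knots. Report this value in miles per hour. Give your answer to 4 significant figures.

1 kt = 1.15078 mph, so 6.3 × 1.15078 = 7.250 mph.

7.250 mph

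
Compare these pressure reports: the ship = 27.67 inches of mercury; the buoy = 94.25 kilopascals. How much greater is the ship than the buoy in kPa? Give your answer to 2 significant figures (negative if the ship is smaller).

the ship: 27.67 inHg = 93.7014 kPa.
Difference: 93.7014 − 94.2500 = -0.55 kPa.

-0.55 kPa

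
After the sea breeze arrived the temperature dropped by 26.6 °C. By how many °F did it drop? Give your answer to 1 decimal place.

47.9 °F

A change of 1 °C equals a change of 1.8 °F: Δ°F = 26.6 × 1.8 = 47.9 °F.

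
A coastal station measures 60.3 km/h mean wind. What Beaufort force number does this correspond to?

60.3 km/h = 16.8 m/s, which is Beaufort 7 (near gale, 13.9–17.1 m/s).

Beaufort force 7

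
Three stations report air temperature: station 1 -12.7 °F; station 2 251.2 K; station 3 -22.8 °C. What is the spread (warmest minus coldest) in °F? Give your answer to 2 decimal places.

5.19 °F

station 1: -12.7 °F = -24.833 °C.
station 2: 251.2 K = -21.950 °C.
Spread: (-21.950) − (-24.833) = 2.883 °C = 5.19 °F.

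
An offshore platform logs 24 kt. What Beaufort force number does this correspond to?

24 kt lies in the Beaufort 6 band (strong breeze, 22–27 kt).

Beaufort force 6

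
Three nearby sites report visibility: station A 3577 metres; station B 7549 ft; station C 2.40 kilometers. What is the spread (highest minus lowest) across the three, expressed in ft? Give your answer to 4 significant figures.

station A: 3577 m = 11735.56 ft.
station C: 2.40 km = 7874.02 ft.
Spread: 11735.56 − 7549.00 = 4187 ft.

4187 ft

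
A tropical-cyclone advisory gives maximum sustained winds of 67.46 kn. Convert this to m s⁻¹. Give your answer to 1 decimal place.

1 kt = 0.514444 m/s, so 67.46 × 0.514444 = 34.7 m/s.

34.7 m/s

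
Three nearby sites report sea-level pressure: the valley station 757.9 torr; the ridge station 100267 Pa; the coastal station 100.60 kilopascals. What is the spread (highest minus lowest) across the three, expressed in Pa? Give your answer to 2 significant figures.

780 Pa

the valley station: 757.9 mmHg = 101045.04 Pa.
the coastal station: 100.60 kPa = 100600.00 Pa.
Spread: 101045.04 − 100267.00 = 780 Pa.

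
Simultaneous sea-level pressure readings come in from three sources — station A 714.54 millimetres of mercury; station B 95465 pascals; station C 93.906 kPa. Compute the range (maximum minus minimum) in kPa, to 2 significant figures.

1.6 kPa

station A: 714.54 mmHg = 95.264 kPa.
station B: 95465 Pa = 95.465 kPa.
Spread: 95.465 − 93.906 = 1.6 kPa.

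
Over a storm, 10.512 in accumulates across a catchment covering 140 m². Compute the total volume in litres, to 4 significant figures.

Depth: 10.512 in × 25.4 = 267.0048 mm.
1 mm over 1 m² is 1 L, so volume = 267.0048 × 140 = 37380.672 L ≈ 37380 L.

37380 litres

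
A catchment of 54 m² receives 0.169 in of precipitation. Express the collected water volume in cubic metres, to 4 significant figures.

Depth: 0.169 in × 25.4 = 4.2926 mm.
1 mm over 1 m² is 1 L, so volume = 4.2926 × 54 = 231.8004 L = 0.2318 m³.

0.2318 cubic metres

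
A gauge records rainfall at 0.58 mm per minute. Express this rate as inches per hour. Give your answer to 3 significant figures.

0.58 mm/minute × 0.0393701 in/mm × 60 minute/hour = 1.37 in/hour.

1.37 in/hour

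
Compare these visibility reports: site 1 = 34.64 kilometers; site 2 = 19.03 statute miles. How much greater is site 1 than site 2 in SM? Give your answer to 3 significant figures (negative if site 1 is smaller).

2.49 SM

site 1: 34.64 km = 21.5243 SM.
Difference: 21.5243 − 19.0300 = 2.49 SM.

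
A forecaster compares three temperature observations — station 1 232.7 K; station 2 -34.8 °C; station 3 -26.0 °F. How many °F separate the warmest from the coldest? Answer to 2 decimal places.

station 1: 232.7 K = -40.450 °C.
station 3: -26.0 °F = -32.222 °C.
Spread: (-32.222) − (-40.450) = 8.228 °C = 14.81 °F.

14.81 °F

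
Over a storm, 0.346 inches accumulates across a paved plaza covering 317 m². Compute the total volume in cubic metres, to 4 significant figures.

Depth: 0.346 in × 25.4 = 8.7884 mm.
1 mm over 1 m² is 1 L, so volume = 8.7884 × 317 = 2785.9228 L = 2.786 m³.

2.786 cubic metres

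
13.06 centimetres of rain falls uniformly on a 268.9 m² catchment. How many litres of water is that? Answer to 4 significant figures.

Depth: 13.06 cm × 10 = 130.6 mm.
1 mm over 1 m² is 1 L, so volume = 130.6 × 268.9 = 35118.34 L ≈ 35120 L.

35120 litres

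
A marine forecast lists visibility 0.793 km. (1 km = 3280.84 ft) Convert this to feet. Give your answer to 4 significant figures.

2602 ft

1 km = 3280.84 ft, so 0.793 × 3280.84 = 2602 ft.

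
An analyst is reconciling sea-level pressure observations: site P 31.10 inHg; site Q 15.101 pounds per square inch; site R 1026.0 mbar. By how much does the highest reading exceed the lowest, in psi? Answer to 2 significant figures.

0.39 psi

site P: 31.10 inHg = 15.2749 psi.
site R: 1026.0 mb = 14.8809 psi.
Spread: 15.2749 − 14.8809 = 0.39 psi.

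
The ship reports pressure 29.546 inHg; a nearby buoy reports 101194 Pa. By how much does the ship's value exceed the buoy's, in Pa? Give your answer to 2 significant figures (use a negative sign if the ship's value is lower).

the ship: 29.546 inHg = 100054.25 Pa.
Difference: 100054.25 − 101194.00 = -1100 Pa.

-1100 Pa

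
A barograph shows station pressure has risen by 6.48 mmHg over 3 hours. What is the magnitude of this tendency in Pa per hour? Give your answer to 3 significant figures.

6.48 mmHg / 3 h × 133.322 Pa/mmHg = 288 Pa/h.

288 Pa per hour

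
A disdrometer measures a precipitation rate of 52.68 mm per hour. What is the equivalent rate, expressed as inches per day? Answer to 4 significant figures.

52.68 mm/hour × 0.0393701 in/mm × 24 hour/day = 49.78 in/day.

49.78 in/day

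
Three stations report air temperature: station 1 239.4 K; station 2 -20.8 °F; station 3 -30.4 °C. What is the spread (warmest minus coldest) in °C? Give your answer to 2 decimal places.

station 1: 239.4 K = -33.750 °C.
station 2: -20.8 °F = -29.333 °C.
Spread: (-29.333) − (-33.750) = 4.417 °C.

4.42 °C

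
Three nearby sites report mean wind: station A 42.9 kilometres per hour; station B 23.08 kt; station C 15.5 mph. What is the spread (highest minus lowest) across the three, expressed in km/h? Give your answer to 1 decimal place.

station B: 23.08 kt = 42.744 km/h.
station C: 15.5 mph = 24.945 km/h.
Spread: 42.900 − 24.945 = 18.0 km/h.

18.0 km/h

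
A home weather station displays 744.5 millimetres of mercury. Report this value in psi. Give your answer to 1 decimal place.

14.4 psi

1 mmHg = 0.0193368 psi, so 744.5 × 0.0193368 = 14.4 psi.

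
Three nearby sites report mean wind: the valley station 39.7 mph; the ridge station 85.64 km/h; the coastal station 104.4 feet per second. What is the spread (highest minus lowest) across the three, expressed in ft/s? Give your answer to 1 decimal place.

46.2 ft/s

the valley station: 39.7 mph = 58.227 ft/s.
the ridge station: 85.64 km/h = 78.048 ft/s.
Spread: 104.400 − 58.227 = 46.2 ft/s.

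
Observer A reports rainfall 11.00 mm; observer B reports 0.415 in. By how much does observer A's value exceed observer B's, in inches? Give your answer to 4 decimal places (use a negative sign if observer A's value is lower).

0.0181 in

observer A: 11.00 mm = 0.433071 in.
Difference: 0.433071 − 0.415000 = 0.0181 in.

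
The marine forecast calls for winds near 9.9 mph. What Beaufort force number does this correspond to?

Beaufort force 3

9.9 mph = 4.4 m/s, which is Beaufort 3 (gentle breeze, 3.4–5.4 m/s).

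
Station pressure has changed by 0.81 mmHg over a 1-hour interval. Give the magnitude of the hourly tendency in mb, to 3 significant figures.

0.81 mmHg / 1 h × 1.33322 mb/mmHg = 1.08 mb/h.

1.08 mb per hour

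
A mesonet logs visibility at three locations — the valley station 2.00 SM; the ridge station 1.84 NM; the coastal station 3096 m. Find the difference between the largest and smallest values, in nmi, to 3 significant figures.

0.168 nmi

the valley station: 2.00 SM = 1.73795 nmi.
the coastal station: 3096 m = 1.67171 nmi.
Spread: 1.84000 − 1.67171 = 0.168 nmi.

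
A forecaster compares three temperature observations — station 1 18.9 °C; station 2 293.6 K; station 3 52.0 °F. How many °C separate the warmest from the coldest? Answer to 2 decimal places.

station 2: 293.6 K = 20.450 °C.
station 3: 52.0 °F = 11.111 °C.
Spread: 20.450 − 11.111 = 9.339 °C.

9.34 °C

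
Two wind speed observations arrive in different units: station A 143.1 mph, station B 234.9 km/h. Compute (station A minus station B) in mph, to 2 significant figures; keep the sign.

station B: 234.9 km/h = 145.960 mph.
Difference: 143.100 − 145.960 = -2.9 mph.

-2.9 mph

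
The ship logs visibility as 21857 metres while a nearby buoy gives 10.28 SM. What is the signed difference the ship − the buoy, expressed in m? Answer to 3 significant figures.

5310 m

the buoy: 10.28 SM = 16544.06 m.
Difference: 21857.00 − 16544.06 = 5310 m.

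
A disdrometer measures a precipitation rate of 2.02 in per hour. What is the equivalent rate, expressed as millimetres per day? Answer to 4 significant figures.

2.02 in/hour × 25.4 mm/in × 24 hour/day = 1231 mm/day.

1231 mm/day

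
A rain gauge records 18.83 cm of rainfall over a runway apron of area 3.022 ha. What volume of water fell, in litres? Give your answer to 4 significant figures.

5690000 litres

Depth: 18.83 cm × 10 = 188.3 mm.
Area: 3.022 ha = 30220 m².
1 mm over 1 m² is 1 L, so volume = 188.3 × 30220 = 5690426 L ≈ 5690000 L.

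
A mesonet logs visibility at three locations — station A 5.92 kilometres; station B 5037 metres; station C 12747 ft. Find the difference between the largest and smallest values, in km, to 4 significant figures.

2.035 km

station B: 5037 m = 5.03700 km.
station C: 12747 ft = 3.88529 km.
Spread: 5.92000 − 3.88529 = 2.035 km.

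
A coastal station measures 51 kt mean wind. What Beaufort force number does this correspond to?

Beaufort force 10

51 kt lies in the Beaufort 10 band (storm, 48–55 kt).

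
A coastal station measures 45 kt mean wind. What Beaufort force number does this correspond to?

45 kt lies in the Beaufort 9 band (strong gale, 41–47 kt).

Beaufort force 9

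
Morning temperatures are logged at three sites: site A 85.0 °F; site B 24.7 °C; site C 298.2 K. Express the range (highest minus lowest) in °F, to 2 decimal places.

site A: 85.0 °F = 29.444 °C.
site C: 298.2 K = 25.050 °C.
Spread: 29.444 − 24.700 = 4.744 °C = 8.54 °F.

8.54 °F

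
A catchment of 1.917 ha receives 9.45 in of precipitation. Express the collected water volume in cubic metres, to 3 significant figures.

4600 cubic metres

Depth: 9.45 in × 25.4 = 240.03 mm.
Area: 1.917 ha = 19170 m².
1 mm over 1 m² is 1 L, so volume = 240.03 × 19170 = 4601375.1 L = 4600 m³.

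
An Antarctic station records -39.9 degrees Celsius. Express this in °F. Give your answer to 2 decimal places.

-39.82 °F

°F = °C × 9/5 + 32 = -39.9 × 1.8 + 32 = -39.82 °F.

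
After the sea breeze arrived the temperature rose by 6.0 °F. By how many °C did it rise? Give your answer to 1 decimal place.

For a temperature change the 32° offset cancels: Δ°C = 6.0 × 0.5556 = 3.3 °C.

3.3 °C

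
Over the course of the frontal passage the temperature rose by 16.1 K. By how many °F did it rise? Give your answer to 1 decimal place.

A change of 1 °C equals a change of 1.8 °F: Δ°F = 16.1 × 1.8 = 29.0 °F.

29.0 °F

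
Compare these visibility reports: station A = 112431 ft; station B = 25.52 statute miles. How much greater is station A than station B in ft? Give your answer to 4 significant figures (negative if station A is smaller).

station B: 25.52 SM = 134745.60 ft.
Difference: 112431.00 − 134745.60 = -22310 ft.

-22310 ft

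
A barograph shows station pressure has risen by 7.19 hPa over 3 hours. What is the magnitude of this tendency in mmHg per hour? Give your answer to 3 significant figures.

7.19 hPa / 3 h × 0.750062 mmHg/hPa = 1.80 mmHg/h.

1.80 mmHg per hour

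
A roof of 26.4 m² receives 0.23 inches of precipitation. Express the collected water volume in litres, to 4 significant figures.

Depth: 0.23 in × 25.4 = 5.842 mm.
1 mm over 1 m² is 1 L, so volume = 5.842 × 26.4 = 154.2288 L ≈ 154.2 L.

154.2 litres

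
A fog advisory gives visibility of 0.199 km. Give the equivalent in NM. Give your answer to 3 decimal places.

1 km = 0.539957 nmi, so 0.199 × 0.539957 = 0.107 nmi.

0.107 nmi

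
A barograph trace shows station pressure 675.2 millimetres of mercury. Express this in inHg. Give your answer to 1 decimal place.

26.6 inHg

1 mmHg = 0.0393701 inHg, so 675.2 × 0.0393701 = 26.6 inHg.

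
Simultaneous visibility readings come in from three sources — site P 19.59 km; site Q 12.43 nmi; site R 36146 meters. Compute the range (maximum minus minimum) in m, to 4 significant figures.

site P: 19.59 km = 19590.00 m.
site Q: 12.43 nmi = 23020.36 m.
Spread: 36146.00 − 19590.00 = 16560 m.

16560 m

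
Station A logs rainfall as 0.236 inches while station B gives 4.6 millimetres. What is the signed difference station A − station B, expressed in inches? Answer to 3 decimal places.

station B: 4.6 mm = 0.18110 in.
Difference: 0.23600 − 0.18110 = 0.055 in.

0.055 in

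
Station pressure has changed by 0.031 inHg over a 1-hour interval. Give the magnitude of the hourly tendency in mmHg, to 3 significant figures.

0.031 inHg / 1 h × 25.4 mmHg/inHg = 0.787 mmHg/h.

0.787 mmHg per hour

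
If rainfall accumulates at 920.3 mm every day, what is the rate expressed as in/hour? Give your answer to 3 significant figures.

920.3 mm/day × 0.0393701 in/mm × 0.0416667 day/hour = 1.51 in/hour.

1.51 in/hour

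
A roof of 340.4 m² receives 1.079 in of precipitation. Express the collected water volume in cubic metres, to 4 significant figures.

9.329 cubic metres

Depth: 1.079 in × 25.4 = 27.4066 mm.
1 mm over 1 m² is 1 L, so volume = 27.4066 × 340.4 = 9329.2066 L = 9.329 m³.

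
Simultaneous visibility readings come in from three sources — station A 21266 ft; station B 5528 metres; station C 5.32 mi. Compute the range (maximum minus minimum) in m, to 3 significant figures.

station A: 21266 ft = 6481.88 m.
station C: 5.32 SM = 8561.71 m.
Spread: 8561.71 − 5528.00 = 3030 m.

3030 m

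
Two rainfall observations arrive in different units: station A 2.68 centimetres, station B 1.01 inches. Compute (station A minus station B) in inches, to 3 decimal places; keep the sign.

station A: 2.68 cm = 1.05512 in.
Difference: 1.05512 − 1.01000 = 0.045 in.

0.045 in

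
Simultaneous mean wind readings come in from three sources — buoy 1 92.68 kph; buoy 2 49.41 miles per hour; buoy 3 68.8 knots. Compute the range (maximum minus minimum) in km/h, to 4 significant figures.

47.90 km/h

buoy 2: 49.41 mph = 79.5177 km/h.
buoy 3: 68.8 kt = 127.4176 km/h.
Spread: 127.4176 − 79.5177 = 47.90 km/h.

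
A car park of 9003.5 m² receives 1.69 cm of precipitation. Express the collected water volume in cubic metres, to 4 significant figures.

152.2 cubic metres

Depth: 1.69 cm × 10 = 16.9 mm.
1 mm over 1 m² is 1 L, so volume = 16.9 × 9003.5 = 152159.15 L = 152.2 m³.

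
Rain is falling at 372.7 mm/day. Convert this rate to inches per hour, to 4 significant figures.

0.6114 in/hour

372.7 mm/day × 0.0393701 in/mm × 0.0416667 day/hour = 0.6114 in/hour.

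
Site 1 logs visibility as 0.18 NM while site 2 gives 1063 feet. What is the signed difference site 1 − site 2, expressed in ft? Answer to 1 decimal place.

site 1: 0.18 nmi = 1093.701 ft.
Difference: 1093.701 − 1063.000 = 30.7 ft.

30.7 ft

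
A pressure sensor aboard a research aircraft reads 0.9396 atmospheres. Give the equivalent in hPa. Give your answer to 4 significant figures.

1 atm = 1013.25 hPa, so 0.9396 × 1013.25 = 952.0 hPa.

952.0 hPa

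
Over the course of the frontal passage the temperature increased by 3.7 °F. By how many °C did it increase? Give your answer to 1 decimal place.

A change of 1 °C equals a change of 1.8 °F: Δ°C = 3.7 × 0.5556 = 2.1 °C.

2.1 °C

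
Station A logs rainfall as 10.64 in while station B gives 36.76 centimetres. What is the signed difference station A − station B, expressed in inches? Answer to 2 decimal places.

station B: 36.76 cm = 14.4724 in.
Difference: 10.6400 − 14.4724 = -3.83 in.

-3.83 in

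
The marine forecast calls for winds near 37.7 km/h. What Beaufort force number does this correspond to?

Beaufort force 5

37.7 km/h = 10.5 m/s, which is Beaufort 5 (fresh breeze, 8.0–10.7 m/s).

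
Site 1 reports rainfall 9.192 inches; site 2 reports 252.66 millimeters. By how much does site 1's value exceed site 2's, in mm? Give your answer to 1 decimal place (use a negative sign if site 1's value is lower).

-19.2 mm

site 1: 9.192 in = 233.477 mm.
Difference: 233.477 − 252.660 = -19.2 mm.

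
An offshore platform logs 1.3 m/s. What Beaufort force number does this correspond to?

1.3 m/s lies in the Beaufort 1 band (light air, 0.3–1.5 m/s).

Beaufort force 1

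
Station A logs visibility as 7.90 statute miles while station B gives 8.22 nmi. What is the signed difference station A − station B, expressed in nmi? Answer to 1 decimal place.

station A: 7.90 SM = 6.865 nmi.
Difference: 6.865 − 8.220 = -1.4 nmi.

-1.4 nmi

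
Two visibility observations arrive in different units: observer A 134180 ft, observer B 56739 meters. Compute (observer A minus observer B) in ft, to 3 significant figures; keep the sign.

observer B: 56739 m = 186151.57 ft.
Difference: 134180.00 − 186151.57 = -52000 ft.

-52000 ft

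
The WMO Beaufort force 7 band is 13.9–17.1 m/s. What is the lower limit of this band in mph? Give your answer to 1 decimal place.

31.1 mph

13.9–17.1 m/s × 2.237 = 31.1–38.3 mph.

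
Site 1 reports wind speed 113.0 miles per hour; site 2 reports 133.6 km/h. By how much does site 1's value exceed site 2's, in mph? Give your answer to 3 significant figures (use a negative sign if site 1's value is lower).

30.0 mph

site 2: 133.6 km/h = 83.015 mph.
Difference: 113.000 − 83.015 = 30.0 mph.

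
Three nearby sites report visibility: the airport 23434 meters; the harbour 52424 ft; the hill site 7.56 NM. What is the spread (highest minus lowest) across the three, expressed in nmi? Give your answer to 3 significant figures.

the airport: 23434 m = 12.6533 nmi.
the harbour: 52424 ft = 8.6279 nmi.
Spread: 12.6533 − 7.5600 = 5.09 nmi.

5.09 nmi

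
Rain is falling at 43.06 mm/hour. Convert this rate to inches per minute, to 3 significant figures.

43.06 mm/hour × 0.0393701 in/mm × 0.0166667 hour/minute = 0.0283 in/minute.

0.0283 in/minute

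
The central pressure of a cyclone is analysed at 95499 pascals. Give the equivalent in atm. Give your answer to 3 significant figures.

1 Pa = 9.86923e-06 atm, so 95499 × 9.86923e-06 = 0.943 atm.

0.943 atm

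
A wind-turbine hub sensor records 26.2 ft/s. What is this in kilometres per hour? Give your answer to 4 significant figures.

28.75 km/h

1 ft/s = 1.09728 km/h, so 26.2 × 1.09728 = 28.75 km/h.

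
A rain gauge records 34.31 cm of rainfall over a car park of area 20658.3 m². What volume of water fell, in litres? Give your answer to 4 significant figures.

Depth: 34.31 cm × 10 = 343.1 mm.
1 mm over 1 m² is 1 L, so volume = 343.1 × 20658.3 = 7087862.7 L ≈ 7088000 L.

7088000 litres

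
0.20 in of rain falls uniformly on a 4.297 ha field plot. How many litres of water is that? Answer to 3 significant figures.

218000 litres

Depth: 0.20 in × 25.4 = 5.08 mm.
Area: 4.297 ha = 42970 m².
1 mm over 1 m² is 1 L, so volume = 5.08 × 42970 = 218287.6 L ≈ 218000 L.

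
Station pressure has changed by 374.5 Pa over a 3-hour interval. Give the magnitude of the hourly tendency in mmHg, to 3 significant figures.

0.936 mmHg per hour

374.5 Pa / 3 h × 0.00750062 mmHg/Pa = 0.936 mmHg/h.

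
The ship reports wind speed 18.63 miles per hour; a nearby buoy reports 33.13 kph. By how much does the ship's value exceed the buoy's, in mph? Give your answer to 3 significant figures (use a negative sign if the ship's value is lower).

-1.96 mph

the buoy: 33.13 km/h = 20.5860 mph.
Difference: 18.6300 − 20.5860 = -1.96 mph.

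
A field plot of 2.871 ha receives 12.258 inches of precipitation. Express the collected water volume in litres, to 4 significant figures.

Depth: 12.258 in × 25.4 = 311.3532 mm.
Area: 2.871 ha = 28710 m².
1 mm over 1 m² is 1 L, so volume = 311.3532 × 28710 = 8938950.4 L ≈ 8939000 L.

8939000 litres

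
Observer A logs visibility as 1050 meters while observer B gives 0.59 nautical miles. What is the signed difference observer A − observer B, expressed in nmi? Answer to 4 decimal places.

observer A: 1050 m = 0.566955 nmi.
Difference: 0.566955 − 0.590000 = -0.0230 nmi.

-0.0230 nmi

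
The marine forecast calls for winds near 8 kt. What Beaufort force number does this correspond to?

8 kt lies in the Beaufort 3 band (gentle breeze, 7–10 kt).

Beaufort force 3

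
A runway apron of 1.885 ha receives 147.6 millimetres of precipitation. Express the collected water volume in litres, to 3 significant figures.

Area: 1.885 ha = 18850 m².
1 mm over 1 m² is 1 L, so volume = 147.6 × 18850 = 2782260 L ≈ 2780000 L.

2780000 litres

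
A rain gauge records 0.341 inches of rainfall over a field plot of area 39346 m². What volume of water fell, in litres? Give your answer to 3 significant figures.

341000 litres

Depth: 0.341 in × 25.4 = 8.6614 mm.
1 mm over 1 m² is 1 L, so volume = 8.6614 × 39346 = 340791.44 L ≈ 341000 L.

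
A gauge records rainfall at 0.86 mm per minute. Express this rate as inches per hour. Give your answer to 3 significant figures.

2.03 in/hour

0.86 mm/minute × 0.0393701 in/mm × 60 minute/hour = 2.03 in/hour.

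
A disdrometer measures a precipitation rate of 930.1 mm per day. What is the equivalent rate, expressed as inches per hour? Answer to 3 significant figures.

1.53 in/hour

930.1 mm/day × 0.0393701 in/mm × 0.0416667 day/hour = 1.53 in/hour.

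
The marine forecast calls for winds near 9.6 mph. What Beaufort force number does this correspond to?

Beaufort force 3

9.6 mph = 4.3 m/s, which is Beaufort 3 (gentle breeze, 3.4–5.4 m/s).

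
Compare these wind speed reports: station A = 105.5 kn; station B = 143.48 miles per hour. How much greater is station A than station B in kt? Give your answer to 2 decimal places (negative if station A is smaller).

-19.18 kt

station B: 143.48 mph = 124.6807 kt.
Difference: 105.5000 − 124.6807 = -19.18 kt.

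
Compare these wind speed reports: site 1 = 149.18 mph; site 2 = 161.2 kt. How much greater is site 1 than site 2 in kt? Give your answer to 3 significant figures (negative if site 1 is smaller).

-31.6 kt

site 1: 149.18 mph = 129.634 kt.
Difference: 129.634 − 161.200 = -31.6 kt.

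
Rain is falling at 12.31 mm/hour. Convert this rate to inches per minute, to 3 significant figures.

12.31 mm/hour × 0.0393701 in/mm × 0.0166667 hour/minute = 0.00808 in/minute.

0.00808 in/minute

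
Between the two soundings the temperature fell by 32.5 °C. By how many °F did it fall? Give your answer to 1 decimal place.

A change of 1 °C equals a change of 1.8 °F: Δ°F = 32.5 × 1.8 = 58.5 °F.

58.5 °F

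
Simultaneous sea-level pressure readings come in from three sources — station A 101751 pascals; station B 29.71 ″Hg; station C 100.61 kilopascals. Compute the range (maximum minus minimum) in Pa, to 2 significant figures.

station B: 29.71 inHg = 100609.62 Pa.
station C: 100.61 kPa = 100610.00 Pa.
Spread: 101751.00 − 100609.62 = 1100 Pa.

1100 Pa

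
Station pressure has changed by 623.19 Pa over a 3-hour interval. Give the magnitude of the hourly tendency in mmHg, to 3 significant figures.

1.56 mmHg per hour

623.19 Pa / 3 h × 0.00750062 mmHg/Pa = 1.56 mmHg/h.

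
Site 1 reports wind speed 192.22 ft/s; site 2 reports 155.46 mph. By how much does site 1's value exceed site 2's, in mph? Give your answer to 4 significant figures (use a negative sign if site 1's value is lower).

site 1: 192.22 ft/s = 131.0591 mph.
Difference: 131.0591 − 155.4600 = -24.40 mph.

-24.40 mph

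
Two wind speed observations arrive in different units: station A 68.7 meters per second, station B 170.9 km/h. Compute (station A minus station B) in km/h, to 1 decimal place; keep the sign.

station A: 68.7 m/s = 247.320 km/h.
Difference: 247.320 − 170.900 = 76.4 km/h.

76.4 km/h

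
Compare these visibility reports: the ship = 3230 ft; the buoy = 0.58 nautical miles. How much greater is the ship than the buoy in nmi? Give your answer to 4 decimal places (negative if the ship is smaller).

the ship: 3230 ft = 0.531590 nmi.
Difference: 0.531590 − 0.580000 = -0.0484 nmi.

-0.0484 nmi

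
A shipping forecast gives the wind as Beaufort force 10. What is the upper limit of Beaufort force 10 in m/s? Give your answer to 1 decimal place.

28.4 m/s

Beaufort 10 (storm) spans 24.5–28.4 m/s.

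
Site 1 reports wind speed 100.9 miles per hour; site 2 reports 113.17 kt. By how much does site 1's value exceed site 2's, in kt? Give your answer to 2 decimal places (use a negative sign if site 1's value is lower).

-25.49 kt

site 1: 100.9 mph = 87.6797 kt.
Difference: 87.6797 − 113.1700 = -25.49 kt.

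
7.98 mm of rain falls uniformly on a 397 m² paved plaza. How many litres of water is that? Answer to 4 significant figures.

3168 litres

1 mm over 1 m² is 1 L, so volume = 7.98 × 397 = 3168.06 L ≈ 3168 L.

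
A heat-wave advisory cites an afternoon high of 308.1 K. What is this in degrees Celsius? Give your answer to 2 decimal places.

34.95 °C

°C = 308.1 − 273.15 = 34.95 °C.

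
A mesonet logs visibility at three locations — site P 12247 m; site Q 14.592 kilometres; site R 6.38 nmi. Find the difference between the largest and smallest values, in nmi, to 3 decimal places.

1.499 nmi

site P: 12247 m = 6.61285 nmi.
site Q: 14.592 km = 7.87905 nmi.
Spread: 7.87905 − 6.38000 = 1.499 nmi.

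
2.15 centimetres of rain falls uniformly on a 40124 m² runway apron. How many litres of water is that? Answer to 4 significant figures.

Depth: 2.15 cm × 10 = 21.5 mm.
1 mm over 1 m² is 1 L, so volume = 21.5 × 40124 = 862666 L ≈ 862700 L.

862700 litres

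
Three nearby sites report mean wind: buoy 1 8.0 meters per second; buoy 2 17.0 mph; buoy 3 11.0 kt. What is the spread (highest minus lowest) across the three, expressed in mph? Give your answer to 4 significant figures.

buoy 1: 8.0 m/s = 17.89549 mph.
buoy 3: 11.0 kt = 12.65857 mph.
Spread: 17.89549 − 12.65857 = 5.237 mph.

5.237 mph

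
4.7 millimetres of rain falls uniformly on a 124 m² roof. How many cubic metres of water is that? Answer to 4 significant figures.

0.5828 cubic metres

1 mm over 1 m² is 1 L, so volume = 4.7 × 124 = 582.8 L = 0.5828 m³.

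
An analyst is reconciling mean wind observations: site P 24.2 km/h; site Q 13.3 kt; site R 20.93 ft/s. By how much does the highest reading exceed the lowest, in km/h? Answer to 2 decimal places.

site Q: 13.3 kt = 24.6316 km/h.
site R: 20.93 ft/s = 22.9661 km/h.
Spread: 24.6316 − 22.9661 = 1.67 km/h.

1.67 km/h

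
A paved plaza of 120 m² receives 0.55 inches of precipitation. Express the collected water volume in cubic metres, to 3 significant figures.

1.68 cubic metres

Depth: 0.55 in × 25.4 = 13.97 mm.
1 mm over 1 m² is 1 L, so volume = 13.97 × 120 = 1676.4 L = 1.68 m³.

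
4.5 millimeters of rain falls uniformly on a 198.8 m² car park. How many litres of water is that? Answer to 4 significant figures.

1 mm over 1 m² is 1 L, so volume = 4.5 × 198.8 = 894.6 L.

894.6 litres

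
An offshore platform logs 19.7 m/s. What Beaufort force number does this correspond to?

Beaufort force 8

19.7 m/s lies in the Beaufort 8 band (gale, 17.2–20.7 m/s).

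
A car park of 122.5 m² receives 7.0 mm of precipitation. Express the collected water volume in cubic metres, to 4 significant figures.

0.8575 cubic metres

1 mm over 1 m² is 1 L, so volume = 7 × 122.5 = 857.5 L = 0.8575 m³.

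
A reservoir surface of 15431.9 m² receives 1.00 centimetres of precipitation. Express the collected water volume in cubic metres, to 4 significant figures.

154.3 cubic metres

Depth: 1.00 cm × 10 = 10 mm.
1 mm over 1 m² is 1 L, so volume = 10 × 15431.9 = 154319 L = 154.3 m³.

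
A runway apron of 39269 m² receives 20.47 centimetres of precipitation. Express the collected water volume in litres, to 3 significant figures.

Depth: 20.47 cm × 10 = 204.7 mm.
1 mm over 1 m² is 1 L, so volume = 204.7 × 39269 = 8038364.3 L ≈ 8040000 L.

8040000 litres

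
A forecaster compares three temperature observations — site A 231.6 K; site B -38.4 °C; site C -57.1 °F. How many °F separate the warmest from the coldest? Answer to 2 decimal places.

19.98 °F

site A: 231.6 K = -41.550 °C.
site C: -57.1 °F = -49.500 °C.
Spread: (-38.400) − (-49.500) = 11.100 °C = 19.98 °F.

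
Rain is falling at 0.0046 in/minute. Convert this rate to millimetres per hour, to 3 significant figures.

0.0046 in/minute × 25.4 mm/in × 60 minute/hour = 7.01 mm/hour.

7.01 mm/hour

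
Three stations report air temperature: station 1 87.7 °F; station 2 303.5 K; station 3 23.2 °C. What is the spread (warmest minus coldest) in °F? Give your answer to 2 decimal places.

station 1: 87.7 °F = 30.944 °C.
station 2: 303.5 K = 30.350 °C.
Spread: 30.944 − 23.200 = 7.744 °C = 13.94 °F.

13.94 °F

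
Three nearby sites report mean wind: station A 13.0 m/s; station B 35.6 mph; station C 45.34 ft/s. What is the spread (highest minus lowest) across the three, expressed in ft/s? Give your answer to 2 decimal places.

9.56 ft/s

station A: 13.0 m/s = 42.6509 ft/s.
station B: 35.6 mph = 52.2133 ft/s.
Spread: 52.2133 − 42.6509 = 9.56 ft/s.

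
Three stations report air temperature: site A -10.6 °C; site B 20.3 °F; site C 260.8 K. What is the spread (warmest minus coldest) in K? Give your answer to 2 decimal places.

site B: 20.3 °F = -6.500 °C.
site C: 260.8 K = -12.350 °C.
Spread: (-6.500) − (-12.350) = 5.850 °C.

5.85 K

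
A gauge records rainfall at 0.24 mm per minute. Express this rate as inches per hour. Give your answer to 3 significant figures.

0.24 mm/minute × 0.0393701 in/mm × 60 minute/hour = 0.567 in/hour.

0.567 in/hour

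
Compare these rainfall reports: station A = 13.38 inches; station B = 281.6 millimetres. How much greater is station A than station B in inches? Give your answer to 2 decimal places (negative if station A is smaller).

station B: 281.6 mm = 11.0866 in.
Difference: 13.3800 − 11.0866 = 2.29 in.

2.29 in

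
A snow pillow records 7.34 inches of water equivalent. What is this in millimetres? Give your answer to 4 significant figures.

1 in = 25.4 mm, so 7.34 × 25.4 = 186.4 mm.

186.4 mm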